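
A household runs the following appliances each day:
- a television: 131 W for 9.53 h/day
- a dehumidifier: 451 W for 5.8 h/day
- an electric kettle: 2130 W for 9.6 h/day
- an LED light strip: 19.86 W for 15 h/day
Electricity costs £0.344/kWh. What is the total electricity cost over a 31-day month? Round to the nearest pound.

£262

television: 131 W × 9.53 h × 31 d = 38,701 Wh = 38.7 kWh
dehumidifier: 451 W × 5.8 h × 31 d = 81,090 Wh = 81.09 kWh
electric kettle: 2130 W × 9.6 h × 31 d = 633,888 Wh = 633.9 kWh
LED light strip: 19.86 W × 15 h × 31 d = 9,235 Wh = 9.235 kWh
Total energy = 38.7 + 81.09 + 633.9 + 9.235 = 762.9 kWh
Cost = 762.9 kWh × £0.344 = £262.44 ≈ £262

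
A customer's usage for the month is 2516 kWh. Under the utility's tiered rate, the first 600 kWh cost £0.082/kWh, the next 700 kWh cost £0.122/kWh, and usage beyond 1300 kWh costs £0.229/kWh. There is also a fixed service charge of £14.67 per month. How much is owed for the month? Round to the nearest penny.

First 600 kWh × £0.082 = £49.20
Next 700 kWh × £0.122 = £85.40
Remaining 1216 kWh × £0.229 = £278.46
Energy charge = £413.06; + service £14.67 = £427.73

£427.73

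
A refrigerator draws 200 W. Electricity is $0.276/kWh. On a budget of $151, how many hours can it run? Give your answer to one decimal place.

2735.5 h

Energy budget = $151 / $0.276 per kWh = 547.1 kWh = 547,101 Wh
Runtime = 547,101 Wh / 200 W = 2,736 h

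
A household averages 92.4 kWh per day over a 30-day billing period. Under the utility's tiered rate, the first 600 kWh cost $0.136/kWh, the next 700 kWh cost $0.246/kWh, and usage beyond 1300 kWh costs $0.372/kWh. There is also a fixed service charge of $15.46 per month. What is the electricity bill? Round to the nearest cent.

Usage = 92.4 kWh/day × 30 days = 2772 kWh
First 600 kWh × $0.136 = $81.60
Next 700 kWh × $0.246 = $172.20
Remaining 1472 kWh × $0.372 = $547.58
Energy charge = $801.38; + service $15.46 = $816.84

$816.84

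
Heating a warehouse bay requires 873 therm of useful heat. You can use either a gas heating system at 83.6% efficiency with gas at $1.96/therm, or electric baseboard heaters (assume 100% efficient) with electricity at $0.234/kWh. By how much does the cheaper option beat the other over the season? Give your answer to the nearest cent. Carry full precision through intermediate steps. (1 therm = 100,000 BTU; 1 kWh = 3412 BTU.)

$3940.42

Heat load = 873 therm × 100,000 = 87,300,000 BTU
Gas: input = 87,300,000 / 0.836 = 104,425,837 BTU = 1,044 therm → 1,044 × $1.96 = $2,046.75
Electric: 87,300,000 BTU / 3412 = 25,590 kWh → × $0.234 = $5,987.16
Difference = |$2,046.75 − $5,987.16| = $3,940.42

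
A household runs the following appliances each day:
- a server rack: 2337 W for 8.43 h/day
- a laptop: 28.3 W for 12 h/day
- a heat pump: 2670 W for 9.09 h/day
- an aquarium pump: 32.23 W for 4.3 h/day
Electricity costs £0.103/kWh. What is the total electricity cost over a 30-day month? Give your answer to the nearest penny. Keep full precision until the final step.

£137.35

server rack: 2337 W × 8.43 h × 30 d = 591,027 Wh = 591 kWh
laptop: 28.3 W × 12 h × 30 d = 10,188 Wh = 10.19 kWh
heat pump: 2670 W × 9.09 h × 30 d = 728,109 Wh = 728.1 kWh
aquarium pump: 32.23 W × 4.3 h × 30 d = 4,158 Wh = 4.158 kWh
Total energy = 591 + 10.19 + 728.1 + 4.158 = 1,333 kWh
Cost = 1,333 kWh × £0.103 = £137.35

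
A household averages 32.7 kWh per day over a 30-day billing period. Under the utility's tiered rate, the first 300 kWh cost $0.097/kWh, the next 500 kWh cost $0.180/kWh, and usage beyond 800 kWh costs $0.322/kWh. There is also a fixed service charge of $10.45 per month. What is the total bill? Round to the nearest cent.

Usage = 32.7 kWh/day × 30 days = 981 kWh
First 300 kWh × $0.097 = $29.10
Next 500 kWh × $0.180 = $90.00
Remaining 181 kWh × $0.322 = $58.28
Energy charge = $177.38; + service $10.45 = $187.83

$187.83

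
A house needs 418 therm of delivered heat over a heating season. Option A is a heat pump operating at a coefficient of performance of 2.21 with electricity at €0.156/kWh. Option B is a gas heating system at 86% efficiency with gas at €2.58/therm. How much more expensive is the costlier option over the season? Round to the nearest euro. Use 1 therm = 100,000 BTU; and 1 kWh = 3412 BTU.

Heat load = 418 therm × 100,000 = 41,800,000 BTU
Gas: input = 41,800,000 / 0.86 = 48,604,651 BTU = 486 therm → 486 × €2.58 = €1,254.00
Heat pump: 41,800,000 BTU / 3412 = 12,250 kWh heat; / 2.21 = 5,543 kWh in → × €0.156 = €864.77
Difference = |€1,254.00 − €864.77| = €389.23 ≈ €389

€389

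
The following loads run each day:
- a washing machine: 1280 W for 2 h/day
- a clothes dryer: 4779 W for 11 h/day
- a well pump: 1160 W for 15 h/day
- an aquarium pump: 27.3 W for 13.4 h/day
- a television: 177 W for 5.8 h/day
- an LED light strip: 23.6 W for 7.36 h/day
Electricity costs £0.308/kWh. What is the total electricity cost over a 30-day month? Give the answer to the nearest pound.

£685

washing machine: 1280 W × 2 h × 30 d = 76,800 Wh = 76.8 kWh
clothes dryer: 4779 W × 11 h × 30 d = 1,577,070 Wh = 1,577 kWh
well pump: 1160 W × 15 h × 30 d = 522,000 Wh = 522 kWh
aquarium pump: 27.3 W × 13.4 h × 30 d = 10,975 Wh = 10.97 kWh
television: 177 W × 5.8 h × 30 d = 30,798 Wh = 30.8 kWh
LED light strip: 23.6 W × 7.36 h × 30 d = 5,211 Wh = 5.211 kWh
Total energy = 76.8 + 1,577 + 522 + 10.97 + 30.8 + 5.211 = 2,223 kWh
Cost = 2,223 kWh × £0.308 = £684.64 ≈ £685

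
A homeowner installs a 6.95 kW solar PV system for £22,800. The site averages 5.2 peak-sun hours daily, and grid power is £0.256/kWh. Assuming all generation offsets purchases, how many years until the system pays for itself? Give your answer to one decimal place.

6.8 years

Daily generation = 6.95 kW × 5.2 h = 36.14 kWh
Annual generation = 36.14 × 365 = 13191 kWh
Annual savings = 13191 × £0.256 = £3,376.92
Payback = £22,800 / £3,376.92 = 6.75 years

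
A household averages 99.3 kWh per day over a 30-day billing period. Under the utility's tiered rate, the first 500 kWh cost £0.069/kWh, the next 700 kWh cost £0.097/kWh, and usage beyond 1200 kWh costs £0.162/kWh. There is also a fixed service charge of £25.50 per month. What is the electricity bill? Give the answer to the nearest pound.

Usage = 99.3 kWh/day × 30 days = 2979 kWh
First 500 kWh × £0.069 = £34.50
Next 700 kWh × £0.097 = £67.90
Remaining 1779 kWh × £0.162 = £288.20
Energy charge = £390.60; + service £25.50 = £416.10 ≈ £416

£416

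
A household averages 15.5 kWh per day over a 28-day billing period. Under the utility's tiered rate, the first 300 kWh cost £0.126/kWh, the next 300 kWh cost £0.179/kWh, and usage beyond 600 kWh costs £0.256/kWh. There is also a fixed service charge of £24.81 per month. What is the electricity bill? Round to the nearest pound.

Usage = 15.5 kWh/day × 28 days = 434 kWh
First 300 kWh × £0.126 = £37.80
Next 134 kWh × £0.179 = £23.99
Remaining tier: 0 kWh (not reached)
Energy charge = £61.79; + service £24.81 = £86.60 ≈ £87

£87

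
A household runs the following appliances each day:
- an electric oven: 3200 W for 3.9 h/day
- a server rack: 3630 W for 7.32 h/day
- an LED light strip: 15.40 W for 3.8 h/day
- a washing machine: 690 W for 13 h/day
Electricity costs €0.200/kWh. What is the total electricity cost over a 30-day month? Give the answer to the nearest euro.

electric oven: 3200 W × 3.9 h × 30 d = 374,400 Wh = 374.4 kWh
server rack: 3630 W × 7.32 h × 30 d = 797,148 Wh = 797.1 kWh
LED light strip: 15.40 W × 3.8 h × 30 d = 1,756 Wh = 1.756 kWh
washing machine: 690 W × 13 h × 30 d = 269,100 Wh = 269.1 kWh
Total energy = 374.4 + 797.1 + 1.756 + 269.1 = 1,442 kWh
Cost = 1,442 kWh × €0.200 = €288.48 ≈ €288

€288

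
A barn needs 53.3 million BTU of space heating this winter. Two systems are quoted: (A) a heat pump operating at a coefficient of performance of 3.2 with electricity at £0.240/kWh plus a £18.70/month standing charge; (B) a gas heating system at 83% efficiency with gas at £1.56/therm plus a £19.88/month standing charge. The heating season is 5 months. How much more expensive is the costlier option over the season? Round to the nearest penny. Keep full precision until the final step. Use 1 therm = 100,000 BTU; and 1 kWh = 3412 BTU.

£163.92

Heat load = 53.3 × 10⁶ BTU = 53,300,000 BTU
Gas: input = 53,300,000 / 0.83 = 64,216,867 BTU = 642.2 therm → 642.2 × £1.56 = £1,001.78; + 5 × £19.88 standing = £1,101.18
Heat pump: 53,300,000 BTU / 3412 = 15,620 kWh heat; / 3.2 = 4,882 kWh in → × £0.240 = £1,171.60; + 5 × £18.70 standing = £1,265.10
Difference = |£1,101.18 − £1,265.10| = £163.92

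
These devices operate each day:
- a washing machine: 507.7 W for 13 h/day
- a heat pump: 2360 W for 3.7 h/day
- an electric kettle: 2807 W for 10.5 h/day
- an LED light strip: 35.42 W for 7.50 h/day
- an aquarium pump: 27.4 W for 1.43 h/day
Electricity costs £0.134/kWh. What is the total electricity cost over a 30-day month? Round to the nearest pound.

£181

washing machine: 507.7 W × 13 h × 30 d = 198,003 Wh = 198 kWh
heat pump: 2360 W × 3.7 h × 30 d = 261,960 Wh = 262 kWh
electric kettle: 2807 W × 10.5 h × 30 d = 884,205 Wh = 884.2 kWh
LED light strip: 35.42 W × 7.50 h × 30 d = 7,970 Wh = 7.97 kWh
aquarium pump: 27.4 W × 1.43 h × 30 d = 1,175 Wh = 1.175 kWh
Total energy = 198 + 262 + 884.2 + 7.97 + 1.175 = 1,353 kWh
Cost = 1,353 kWh × £0.134 = £181.34 ≈ £181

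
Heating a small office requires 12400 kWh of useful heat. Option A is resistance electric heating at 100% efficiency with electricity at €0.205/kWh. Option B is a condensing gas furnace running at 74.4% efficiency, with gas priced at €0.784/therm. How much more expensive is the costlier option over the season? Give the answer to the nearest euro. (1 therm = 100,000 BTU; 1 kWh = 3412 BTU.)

€2096

Heat load = 12400 kWh × 3412 = 42,308,800 BTU
Gas: input = 42,308,800 / 0.744 = 56,866,667 BTU = 568.7 therm → 568.7 × €0.784 = €445.83
Electric: 42,308,800 BTU / 3412 = 12,400 kWh → × €0.205 = €2,542.00
Difference = |€445.83 − €2,542.00| = €2,096.17 ≈ €2096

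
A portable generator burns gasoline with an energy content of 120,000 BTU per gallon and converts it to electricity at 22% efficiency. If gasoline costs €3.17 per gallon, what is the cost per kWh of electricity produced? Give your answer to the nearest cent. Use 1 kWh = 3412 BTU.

€0.41

Electrical output per gallon = 120,000 BTU × 0.22 / 3412 BTU/kWh = 7.737 kWh
Cost per kWh = €3.17 / 7.737 kWh = €0.410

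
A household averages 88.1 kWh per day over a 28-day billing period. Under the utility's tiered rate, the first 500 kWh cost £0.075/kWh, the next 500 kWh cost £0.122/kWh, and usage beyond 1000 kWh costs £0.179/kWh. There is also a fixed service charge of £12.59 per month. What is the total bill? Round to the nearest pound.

£374

Usage = 88.1 kWh/day × 28 days = 2466.8 kWh
First 500 kWh × £0.075 = £37.50
Next 500 kWh × £0.122 = £61.00
Remaining 1466.8 kWh × £0.179 = £262.56
Energy charge = £361.06; + service £12.59 = £373.65 ≈ £374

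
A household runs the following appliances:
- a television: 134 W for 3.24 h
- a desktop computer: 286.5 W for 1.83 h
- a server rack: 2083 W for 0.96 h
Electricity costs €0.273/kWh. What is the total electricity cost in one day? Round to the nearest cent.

television: 134 W × 3.24 h = 434 Wh = 0.4342 kWh
desktop computer: 286.5 W × 1.83 h = 524 Wh = 0.5243 kWh
server rack: 2083 W × 0.96 h = 2,000 Wh = 2 kWh
Total energy = 0.4342 + 0.5243 + 2 = 2.958 kWh
Cost = 2.958 kWh × €0.273 = €0.81

€0.81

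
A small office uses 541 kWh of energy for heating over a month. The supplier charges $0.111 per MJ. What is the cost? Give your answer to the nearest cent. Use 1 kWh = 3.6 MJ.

$216.18

541 kWh × (3.6 MJ/kWh) = 1,948 MJ
Cost = 1,948 MJ × $0.111/MJ = $216.18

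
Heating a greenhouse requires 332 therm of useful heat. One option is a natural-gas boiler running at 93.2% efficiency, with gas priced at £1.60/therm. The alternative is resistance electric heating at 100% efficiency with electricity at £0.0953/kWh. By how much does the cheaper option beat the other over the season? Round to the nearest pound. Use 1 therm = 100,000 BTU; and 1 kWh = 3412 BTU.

£357

Heat load = 332 therm × 100,000 = 33,200,000 BTU
Gas: input = 33,200,000 / 0.932 = 35,622,318 BTU = 356.2 therm → 356.2 × £1.60 = £569.96
Electric: 33,200,000 BTU / 3412 = 9,730 kWh → × £0.0953 = £927.30
Difference = |£569.96 − £927.30| = £357.35 ≈ £357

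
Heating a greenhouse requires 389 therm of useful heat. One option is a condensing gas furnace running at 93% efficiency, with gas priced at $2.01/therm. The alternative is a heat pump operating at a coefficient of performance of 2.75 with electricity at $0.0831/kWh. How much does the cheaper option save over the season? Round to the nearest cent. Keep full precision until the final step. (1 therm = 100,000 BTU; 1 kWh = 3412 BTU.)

Heat load = 389 therm × 100,000 = 38,900,000 BTU
Gas: input = 38,900,000 / 0.93 = 41,827,957 BTU = 418.3 therm → 418.3 × $2.01 = $840.74
Heat pump: 38,900,000 BTU / 3412 = 11,400 kWh heat; / 2.75 = 4,146 kWh in → × $0.0831 = $344.52
Difference = |$840.74 − $344.52| = $496.23

$496.23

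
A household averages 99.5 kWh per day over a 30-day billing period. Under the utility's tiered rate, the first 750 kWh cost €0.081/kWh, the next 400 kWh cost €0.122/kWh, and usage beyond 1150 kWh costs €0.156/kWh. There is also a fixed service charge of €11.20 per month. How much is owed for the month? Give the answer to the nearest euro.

€407

Usage = 99.5 kWh/day × 30 days = 2985 kWh
First 750 kWh × €0.081 = €60.75
Next 400 kWh × €0.122 = €48.80
Remaining 1835 kWh × €0.156 = €286.26
Energy charge = €395.81; + service €11.20 = €407.01 ≈ €407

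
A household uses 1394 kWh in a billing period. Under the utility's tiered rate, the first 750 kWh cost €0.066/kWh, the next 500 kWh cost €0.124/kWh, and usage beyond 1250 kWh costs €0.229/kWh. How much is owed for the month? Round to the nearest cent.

First 750 kWh × €0.066 = €49.50
Next 500 kWh × €0.124 = €62.00
Remaining 144 kWh × €0.229 = €32.98
Total = €144.48

€144.48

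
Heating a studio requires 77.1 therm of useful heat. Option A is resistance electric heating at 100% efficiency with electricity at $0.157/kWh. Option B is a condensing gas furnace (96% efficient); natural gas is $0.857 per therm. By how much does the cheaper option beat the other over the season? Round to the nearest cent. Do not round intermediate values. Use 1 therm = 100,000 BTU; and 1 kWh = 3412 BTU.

Heat load = 77.1 therm × 100,000 = 7,710,000 BTU
Gas: input = 7,710,000 / 0.96 = 8,031,250 BTU = 80.31 therm → 80.31 × $0.857 = $68.83
Electric: 7,710,000 BTU / 3412 = 2,260 kWh → × $0.157 = $354.77
Difference = |$68.83 − $354.77| = $285.94

$285.94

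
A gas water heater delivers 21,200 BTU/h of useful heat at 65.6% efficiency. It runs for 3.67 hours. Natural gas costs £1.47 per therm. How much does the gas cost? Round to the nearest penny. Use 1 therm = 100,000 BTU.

£1.74

Heat delivered = 21,200 BTU/h × 3.67 h = 77,804 BTU
Gas input = 77,804 / 0.656 = 118,604 BTU
= 118,604 / 100,000 = 1.186 therm
Cost = 1.186 × £1.47/therm = £1.74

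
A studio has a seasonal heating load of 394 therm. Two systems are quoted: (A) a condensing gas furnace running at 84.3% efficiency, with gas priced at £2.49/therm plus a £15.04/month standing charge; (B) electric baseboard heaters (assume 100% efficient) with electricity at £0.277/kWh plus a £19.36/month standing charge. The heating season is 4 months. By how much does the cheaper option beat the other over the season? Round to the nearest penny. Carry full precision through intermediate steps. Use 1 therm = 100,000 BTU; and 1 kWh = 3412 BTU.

Heat load = 394 therm × 100,000 = 39,400,000 BTU
Gas: input = 39,400,000 / 0.843 = 46,737,841 BTU = 467.4 therm → 467.4 × £2.49 = £1,163.77; + 4 × £15.04 standing = £1,223.93
Electric: 39,400,000 BTU / 3412 = 11,550 kWh → × £0.277 = £3,198.65; + 4 × £19.36 standing = £3,276.09
Difference = |£1,223.93 − £3,276.09| = £2,052.16

£2052.16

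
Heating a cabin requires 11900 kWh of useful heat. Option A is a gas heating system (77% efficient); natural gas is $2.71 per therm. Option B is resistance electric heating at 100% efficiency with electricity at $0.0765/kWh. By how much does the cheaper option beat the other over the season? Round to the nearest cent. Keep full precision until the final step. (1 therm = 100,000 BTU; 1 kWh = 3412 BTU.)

$518.66

Heat load = 11900 kWh × 3412 = 40,602,800 BTU
Gas: input = 40,602,800 / 0.77 = 52,730,909 BTU = 527.3 therm → 527.3 × $2.71 = $1,429.01
Electric: 40,602,800 BTU / 3412 = 11,900 kWh → × $0.0765 = $910.35
Difference = |$1,429.01 − $910.35| = $518.66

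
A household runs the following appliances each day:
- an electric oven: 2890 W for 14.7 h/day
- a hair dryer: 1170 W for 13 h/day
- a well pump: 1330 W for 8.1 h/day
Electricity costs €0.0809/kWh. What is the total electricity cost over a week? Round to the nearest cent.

electric oven: 2890 W × 14.7 h × 7 d = 297,381 Wh = 297.4 kWh
hair dryer: 1170 W × 13 h × 7 d = 106,470 Wh = 106.5 kWh
well pump: 1330 W × 8.1 h × 7 d = 75,411 Wh = 75.41 kWh
Total energy = 297.4 + 106.5 + 75.41 = 479.3 kWh
Cost = 479.3 kWh × €0.0809 = €38.77

€38.77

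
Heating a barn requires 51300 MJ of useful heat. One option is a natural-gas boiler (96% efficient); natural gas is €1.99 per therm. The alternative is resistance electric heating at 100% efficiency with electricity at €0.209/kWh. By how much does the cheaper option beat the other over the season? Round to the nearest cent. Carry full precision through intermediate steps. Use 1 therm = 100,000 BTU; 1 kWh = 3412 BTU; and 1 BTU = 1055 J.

Heat load = 51300 MJ = 51,300,000,000 J / 1055 = 48,625,592 BTU
Gas: input = 48,625,592 / 0.96 = 50,651,659 BTU = 506.5 therm → 506.5 × €1.99 = €1,007.97
Electric: 48,625,592 BTU / 3412 = 14,250 kWh → × €0.209 = €2,978.53
Difference = |€1,007.97 − €2,978.53| = €1,970.56

€1970.56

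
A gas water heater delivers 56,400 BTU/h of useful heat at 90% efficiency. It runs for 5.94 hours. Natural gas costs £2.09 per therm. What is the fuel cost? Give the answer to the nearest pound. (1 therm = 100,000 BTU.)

Heat delivered = 56,400 BTU/h × 5.94 h = 335,016 BTU
Gas input = 335,016 / 0.90 = 372,240 BTU
= 372,240 / 100,000 = 3.722 therm
Cost = 3.722 × £2.09/therm = £7.78 ≈ £8

£8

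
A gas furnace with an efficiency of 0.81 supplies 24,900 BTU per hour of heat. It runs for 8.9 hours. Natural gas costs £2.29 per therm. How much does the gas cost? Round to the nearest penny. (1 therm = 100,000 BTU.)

£6.27

Heat delivered = 24,900 BTU/h × 8.9 h = 221,610 BTU
Gas input = 221,610 / 0.81 = 273,593 BTU
= 273,593 / 100,000 = 2.736 therm
Cost = 2.736 × £2.29/therm = £6.27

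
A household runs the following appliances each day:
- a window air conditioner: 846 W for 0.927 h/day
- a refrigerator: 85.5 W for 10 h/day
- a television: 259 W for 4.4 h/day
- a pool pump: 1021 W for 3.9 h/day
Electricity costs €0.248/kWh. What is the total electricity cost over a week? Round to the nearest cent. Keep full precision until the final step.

window air conditioner: 846 W × 0.927 h × 7 d = 5,490 Wh = 5.49 kWh
refrigerator: 85.5 W × 10 h × 7 d = 5,985 Wh = 5.985 kWh
television: 259 W × 4.4 h × 7 d = 7,977 Wh = 7.977 kWh
pool pump: 1021 W × 3.9 h × 7 d = 27,873 Wh = 27.87 kWh
Total energy = 5.49 + 5.985 + 7.977 + 27.87 = 47.33 kWh
Cost = 47.33 kWh × €0.248 = €11.74

€11.74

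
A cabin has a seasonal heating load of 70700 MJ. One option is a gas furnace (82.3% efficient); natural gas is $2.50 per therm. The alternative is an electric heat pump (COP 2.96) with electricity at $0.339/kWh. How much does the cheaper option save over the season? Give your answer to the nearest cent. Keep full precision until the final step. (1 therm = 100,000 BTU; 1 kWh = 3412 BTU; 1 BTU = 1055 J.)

Heat load = 70700 MJ = 70,700,000,000 J / 1055 = 67,014,218 BTU
Gas: input = 67,014,218 / 0.823 = 81,426,753 BTU = 814.3 therm → 814.3 × $2.50 = $2,035.67
Heat pump: 67,014,218 BTU / 3412 = 19,640 kWh heat; / 2.96 = 6,635 kWh in → × $0.339 = $2,249.40
Difference = |$2,035.67 − $2,249.40| = $213.73

$213.73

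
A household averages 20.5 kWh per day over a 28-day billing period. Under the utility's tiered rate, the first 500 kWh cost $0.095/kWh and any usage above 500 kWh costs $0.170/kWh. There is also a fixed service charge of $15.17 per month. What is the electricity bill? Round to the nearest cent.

$75.25

Usage = 20.5 kWh/day × 28 days = 574 kWh
First 500 kWh × $0.095 = $47.50
Remaining 74 kWh × $0.170 = $12.58
Energy charge = $60.08; + service $15.17 = $75.25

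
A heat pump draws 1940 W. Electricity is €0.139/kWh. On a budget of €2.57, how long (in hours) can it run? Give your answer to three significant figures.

9.53 h

Energy budget = €2.57 / €0.139 per kWh = 18.49 kWh = 18,489 Wh
Runtime = 18,489 Wh / 1940 W = 9.531 h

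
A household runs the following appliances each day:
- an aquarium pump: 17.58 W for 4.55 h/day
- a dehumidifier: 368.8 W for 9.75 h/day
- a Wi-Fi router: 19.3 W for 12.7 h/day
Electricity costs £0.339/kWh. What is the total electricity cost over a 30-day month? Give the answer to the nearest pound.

£40

aquarium pump: 17.58 W × 4.55 h × 30 d = 2,400 Wh = 2.4 kWh
dehumidifier: 368.8 W × 9.75 h × 30 d = 107,874 Wh = 107.9 kWh
Wi-Fi router: 19.3 W × 12.7 h × 30 d = 7,353 Wh = 7.353 kWh
Total energy = 2.4 + 107.9 + 7.353 = 117.6 kWh
Cost = 117.6 kWh × £0.339 = £39.88 ≈ £40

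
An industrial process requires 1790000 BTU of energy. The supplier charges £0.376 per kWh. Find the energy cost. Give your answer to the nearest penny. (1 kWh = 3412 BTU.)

1790000 BTU × (0.00029308 kWh/BTU) = 524.6 kWh
Cost = 524.6 kWh × £0.376/kWh = £197.26

£197.26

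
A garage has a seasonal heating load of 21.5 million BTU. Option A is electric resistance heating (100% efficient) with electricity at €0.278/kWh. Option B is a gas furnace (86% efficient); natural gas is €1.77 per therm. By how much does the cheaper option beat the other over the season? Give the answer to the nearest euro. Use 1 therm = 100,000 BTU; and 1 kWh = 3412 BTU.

€1309

Heat load = 21.5 × 10⁶ BTU = 21,500,000 BTU
Gas: input = 21,500,000 / 0.86 = 25,000,000 BTU = 250 therm → 250 × €1.77 = €442.50
Electric: 21,500,000 BTU / 3412 = 6,301 kWh → × €0.278 = €1,751.76
Difference = |€442.50 − €1,751.76| = €1,309.26 ≈ €1309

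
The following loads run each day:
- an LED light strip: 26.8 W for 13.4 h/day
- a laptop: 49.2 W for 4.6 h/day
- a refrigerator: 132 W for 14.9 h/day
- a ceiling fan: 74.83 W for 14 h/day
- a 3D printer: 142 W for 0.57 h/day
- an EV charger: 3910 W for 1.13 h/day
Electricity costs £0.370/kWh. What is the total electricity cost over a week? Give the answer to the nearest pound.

LED light strip: 26.8 W × 13.4 h × 7 d = 2,514 Wh = 2.514 kWh
laptop: 49.2 W × 4.6 h × 7 d = 1,584 Wh = 1.584 kWh
refrigerator: 132 W × 14.9 h × 7 d = 13,768 Wh = 13.77 kWh
ceiling fan: 74.83 W × 14 h × 7 d = 7,333 Wh = 7.333 kWh
3D printer: 142 W × 0.57 h × 7 d = 567 Wh = 0.5666 kWh
EV charger: 3910 W × 1.13 h × 7 d = 30,928 Wh = 30.93 kWh
Total energy = 2.514 + 1.584 + 13.77 + 7.333 + 0.5666 + 30.93 = 56.69 kWh
Cost = 56.69 kWh × £0.370 = £20.98 ≈ £21

£21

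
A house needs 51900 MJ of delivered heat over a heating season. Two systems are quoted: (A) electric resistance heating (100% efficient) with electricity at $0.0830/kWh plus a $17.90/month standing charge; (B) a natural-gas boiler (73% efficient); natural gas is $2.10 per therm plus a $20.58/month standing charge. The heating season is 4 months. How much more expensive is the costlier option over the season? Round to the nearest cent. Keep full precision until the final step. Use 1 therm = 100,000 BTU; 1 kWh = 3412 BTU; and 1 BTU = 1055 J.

$229.20

Heat load = 51900 MJ = 51,900,000,000 J / 1055 = 49,194,313 BTU
Gas: input = 49,194,313 / 0.73 = 67,389,470 BTU = 673.9 therm → 673.9 × $2.10 = $1,415.18; + 4 × $20.58 standing = $1,497.50
Electric: 49,194,313 BTU / 3412 = 14,420 kWh → × $0.0830 = $1,196.70; + 4 × $17.90 standing = $1,268.30
Difference = |$1,497.50 − $1,268.30| = $229.20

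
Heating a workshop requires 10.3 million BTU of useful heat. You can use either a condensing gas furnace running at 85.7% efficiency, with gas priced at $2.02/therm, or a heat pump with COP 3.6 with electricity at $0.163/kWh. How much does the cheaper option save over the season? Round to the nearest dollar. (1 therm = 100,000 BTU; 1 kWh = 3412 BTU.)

Heat load = 10.3 × 10⁶ BTU = 10,300,000 BTU
Gas: input = 10,300,000 / 0.857 = 12,018,670 BTU = 120.2 therm → 120.2 × $2.02 = $242.78
Heat pump: 10,300,000 BTU / 3412 = 3,019 kWh heat; / 3.6 = 838.5 kWh in → × $0.163 = $136.68
Difference = |$242.78 − $136.68| = $106.09 ≈ $106

$106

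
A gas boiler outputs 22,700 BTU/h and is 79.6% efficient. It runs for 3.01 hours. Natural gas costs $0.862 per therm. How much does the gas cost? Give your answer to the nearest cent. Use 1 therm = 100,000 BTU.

Heat delivered = 22,700 BTU/h × 3.01 h = 68,327 BTU
Gas input = 68,327 / 0.796 = 85,838 BTU
= 85,838 / 100,000 = 0.8584 therm
Cost = 0.8584 × $0.862/therm = $0.74

$0.74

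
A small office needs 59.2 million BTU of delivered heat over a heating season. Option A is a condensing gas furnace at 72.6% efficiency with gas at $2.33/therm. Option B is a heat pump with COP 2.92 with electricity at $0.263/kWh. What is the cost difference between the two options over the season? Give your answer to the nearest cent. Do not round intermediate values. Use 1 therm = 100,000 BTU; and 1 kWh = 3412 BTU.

Heat load = 59.2 × 10⁶ BTU = 59,200,000 BTU
Gas: input = 59,200,000 / 0.726 = 81,542,700 BTU = 815.4 therm → 815.4 × $2.33 = $1,899.94
Heat pump: 59,200,000 BTU / 3412 = 17,350 kWh heat; / 2.92 = 5,942 kWh in → × $0.263 = $1,562.74
Difference = |$1,899.94 − $1,562.74| = $337.21

$337.21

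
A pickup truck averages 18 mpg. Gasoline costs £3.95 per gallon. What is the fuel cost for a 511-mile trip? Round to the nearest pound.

£112

Fuel = 511 mi / 18 mpg = 28.39 gal
Cost = 28.39 gal × £3.95/gal = £112.14 ≈ £112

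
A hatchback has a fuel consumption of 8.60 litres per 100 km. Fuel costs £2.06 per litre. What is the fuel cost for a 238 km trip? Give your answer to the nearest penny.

£42.16

Fuel = 8.60 L/100 km × 238 km / 100 = 20.47 L
Cost = 20.47 L × £2.06/L = £42.16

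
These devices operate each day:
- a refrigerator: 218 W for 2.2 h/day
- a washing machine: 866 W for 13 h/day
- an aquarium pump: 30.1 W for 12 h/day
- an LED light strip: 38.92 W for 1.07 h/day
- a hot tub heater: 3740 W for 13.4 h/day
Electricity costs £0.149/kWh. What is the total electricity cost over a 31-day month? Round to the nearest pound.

refrigerator: 218 W × 2.2 h × 31 d = 14,868 Wh = 14.87 kWh
washing machine: 866 W × 13 h × 31 d = 348,998 Wh = 349 kWh
aquarium pump: 30.1 W × 12 h × 31 d = 11,197 Wh = 11.2 kWh
LED light strip: 38.92 W × 1.07 h × 31 d = 1,291 Wh = 1.291 kWh
hot tub heater: 3740 W × 13.4 h × 31 d = 1,553,596 Wh = 1,554 kWh
Total energy = 14.87 + 349 + 11.2 + 1.291 + 1,554 = 1,930 kWh
Cost = 1,930 kWh × £0.149 = £287.56 ≈ £288

£288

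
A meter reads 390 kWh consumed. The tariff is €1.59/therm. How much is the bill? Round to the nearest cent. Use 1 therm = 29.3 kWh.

390 kWh × (0.03413 therm/kWh) = 13.31 therm
Cost = 13.31 therm × €1.59/therm = €21.16

€21.16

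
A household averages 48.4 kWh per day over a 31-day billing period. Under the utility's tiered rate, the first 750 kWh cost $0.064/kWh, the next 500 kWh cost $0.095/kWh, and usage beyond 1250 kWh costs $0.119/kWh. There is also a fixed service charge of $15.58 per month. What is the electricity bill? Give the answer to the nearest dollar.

$141

Usage = 48.4 kWh/day × 31 days = 1500.4 kWh
First 750 kWh × $0.064 = $48.00
Next 500 kWh × $0.095 = $47.50
Remaining 250.4 kWh × $0.119 = $29.80
Energy charge = $125.30; + service $15.58 = $140.88 ≈ $141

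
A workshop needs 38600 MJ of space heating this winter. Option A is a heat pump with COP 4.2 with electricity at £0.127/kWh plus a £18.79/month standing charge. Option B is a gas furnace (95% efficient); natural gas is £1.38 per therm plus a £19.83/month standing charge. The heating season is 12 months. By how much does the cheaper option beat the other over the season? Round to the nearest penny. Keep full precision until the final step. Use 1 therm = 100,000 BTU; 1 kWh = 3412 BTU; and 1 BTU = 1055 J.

£219.71

Heat load = 38600 MJ = 38,600,000,000 J / 1055 = 36,587,678 BTU
Gas: input = 36,587,678 / 0.95 = 38,513,345 BTU = 385.1 therm → 385.1 × £1.38 = £531.48; + 12 × £19.83 standing = £769.44
Heat pump: 36,587,678 BTU / 3412 = 10,720 kWh heat; / 4.2 = 2,553 kWh in → × £0.127 = £324.25; + 12 × £18.79 standing = £549.73
Difference = |£769.44 − £549.73| = £219.71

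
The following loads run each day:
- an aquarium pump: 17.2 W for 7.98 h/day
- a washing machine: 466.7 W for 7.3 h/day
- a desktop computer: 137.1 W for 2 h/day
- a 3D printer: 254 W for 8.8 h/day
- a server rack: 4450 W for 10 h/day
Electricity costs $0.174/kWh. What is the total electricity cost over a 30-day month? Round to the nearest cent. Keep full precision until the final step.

$263.89

aquarium pump: 17.2 W × 7.98 h × 30 d = 4,118 Wh = 4.118 kWh
washing machine: 466.7 W × 7.3 h × 30 d = 102,207 Wh = 102.2 kWh
desktop computer: 137.1 W × 2 h × 30 d = 8,226 Wh = 8.226 kWh
3D printer: 254 W × 8.8 h × 30 d = 67,056 Wh = 67.06 kWh
server rack: 4450 W × 10 h × 30 d = 1,335,000 Wh = 1,335 kWh
Total energy = 4.118 + 102.2 + 8.226 + 67.06 + 1,335 = 1,517 kWh
Cost = 1,517 kWh × $0.174 = $263.89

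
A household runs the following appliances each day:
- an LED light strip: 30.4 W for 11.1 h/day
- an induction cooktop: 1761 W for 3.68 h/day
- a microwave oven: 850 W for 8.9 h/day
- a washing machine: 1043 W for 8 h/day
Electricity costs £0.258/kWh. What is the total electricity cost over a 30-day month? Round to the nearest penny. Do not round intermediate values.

£175.91

LED light strip: 30.4 W × 11.1 h × 30 d = 10,123 Wh = 10.12 kWh
induction cooktop: 1761 W × 3.68 h × 30 d = 194,414 Wh = 194.4 kWh
microwave oven: 850 W × 8.9 h × 30 d = 226,950 Wh = 226.9 kWh
washing machine: 1043 W × 8 h × 30 d = 250,320 Wh = 250.3 kWh
Total energy = 10.12 + 194.4 + 226.9 + 250.3 = 681.8 kWh
Cost = 681.8 kWh × £0.258 = £175.91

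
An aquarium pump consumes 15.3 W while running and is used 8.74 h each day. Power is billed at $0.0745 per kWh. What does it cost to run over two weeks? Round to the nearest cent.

Energy = 15.3 W × 8.74 h/day × 14 days = 1,872 Wh = 1.872 kWh
Cost = 1.872 kWh × $0.0745/kWh = $0.14

$0.14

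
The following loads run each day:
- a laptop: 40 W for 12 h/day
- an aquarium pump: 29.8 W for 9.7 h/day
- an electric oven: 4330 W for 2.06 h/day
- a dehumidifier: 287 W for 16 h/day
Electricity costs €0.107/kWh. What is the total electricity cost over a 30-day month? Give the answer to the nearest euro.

laptop: 40 W × 12 h × 30 d = 14,400 Wh = 14.4 kWh
aquarium pump: 29.8 W × 9.7 h × 30 d = 8,672 Wh = 8.672 kWh
electric oven: 4330 W × 2.06 h × 30 d = 267,594 Wh = 267.6 kWh
dehumidifier: 287 W × 16 h × 30 d = 137,760 Wh = 137.8 kWh
Total energy = 14.4 + 8.672 + 267.6 + 137.8 = 428.4 kWh
Cost = 428.4 kWh × €0.107 = €45.84 ≈ €46

€46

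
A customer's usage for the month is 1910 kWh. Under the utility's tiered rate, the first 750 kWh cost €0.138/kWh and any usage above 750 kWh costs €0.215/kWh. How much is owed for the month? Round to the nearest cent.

First 750 kWh × €0.138 = €103.50
Remaining 1160 kWh × €0.215 = €249.40
Total = €352.90

€352.90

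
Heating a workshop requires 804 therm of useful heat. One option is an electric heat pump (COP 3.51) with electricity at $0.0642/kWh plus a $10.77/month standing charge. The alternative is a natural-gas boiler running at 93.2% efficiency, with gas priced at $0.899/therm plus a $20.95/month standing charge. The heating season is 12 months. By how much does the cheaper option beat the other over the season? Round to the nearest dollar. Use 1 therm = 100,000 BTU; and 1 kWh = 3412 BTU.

$467

Heat load = 804 therm × 100,000 = 80,400,000 BTU
Gas: input = 80,400,000 / 0.932 = 86,266,094 BTU = 862.7 therm → 862.7 × $0.899 = $775.53; + 12 × $20.95 standing = $1,026.93
Heat pump: 80,400,000 BTU / 3412 = 23,560 kWh heat; / 3.51 = 6,713 kWh in → × $0.0642 = $431.00; + 12 × $10.77 standing = $560.24
Difference = |$1,026.93 − $560.24| = $466.69 ≈ $467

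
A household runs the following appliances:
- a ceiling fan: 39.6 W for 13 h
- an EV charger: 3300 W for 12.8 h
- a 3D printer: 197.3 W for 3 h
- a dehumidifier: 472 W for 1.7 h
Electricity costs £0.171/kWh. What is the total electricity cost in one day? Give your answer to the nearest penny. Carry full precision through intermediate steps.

£7.55

ceiling fan: 39.6 W × 13 h = 515 Wh = 0.5148 kWh
EV charger: 3300 W × 12.8 h = 42,240 Wh = 42.24 kWh
3D printer: 197.3 W × 3 h = 592 Wh = 0.5919 kWh
dehumidifier: 472 W × 1.7 h = 802 Wh = 0.8024 kWh
Total energy = 0.5148 + 42.24 + 0.5919 + 0.8024 = 44.15 kWh
Cost = 44.15 kWh × £0.171 = £7.55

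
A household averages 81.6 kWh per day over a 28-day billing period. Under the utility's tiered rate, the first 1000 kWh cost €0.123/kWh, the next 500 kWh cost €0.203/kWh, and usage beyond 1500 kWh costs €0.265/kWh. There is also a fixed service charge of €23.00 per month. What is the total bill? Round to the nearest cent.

Usage = 81.6 kWh/day × 28 days = 2284.8 kWh
First 1000 kWh × €0.123 = €123.00
Next 500 kWh × €0.203 = €101.50
Remaining 784.8 kWh × €0.265 = €207.97
Energy charge = €432.47; + service €23.00 = €455.47

€455.47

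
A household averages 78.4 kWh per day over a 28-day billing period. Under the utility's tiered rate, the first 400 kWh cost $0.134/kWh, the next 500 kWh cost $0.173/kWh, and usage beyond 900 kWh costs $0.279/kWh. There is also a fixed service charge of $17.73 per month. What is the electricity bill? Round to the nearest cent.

$519.19

Usage = 78.4 kWh/day × 28 days = 2195.2 kWh
First 400 kWh × $0.134 = $53.60
Next 500 kWh × $0.173 = $86.50
Remaining 1295.2 kWh × $0.279 = $361.36
Energy charge = $501.46; + service $17.73 = $519.19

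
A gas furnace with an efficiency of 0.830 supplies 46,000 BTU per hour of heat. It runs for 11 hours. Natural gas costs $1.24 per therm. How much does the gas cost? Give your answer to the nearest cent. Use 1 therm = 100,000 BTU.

Heat delivered = 46,000 BTU/h × 11 h = 506,000 BTU
Gas input = 506,000 / 0.830 = 609,639 BTU
= 609,639 / 100,000 = 6.096 therm
Cost = 6.096 × $1.24/therm = $7.56

$7.56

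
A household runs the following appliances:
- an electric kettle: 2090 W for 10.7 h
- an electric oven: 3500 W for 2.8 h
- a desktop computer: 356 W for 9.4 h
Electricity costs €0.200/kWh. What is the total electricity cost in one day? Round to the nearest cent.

electric kettle: 2090 W × 10.7 h = 22,363 Wh = 22.36 kWh
electric oven: 3500 W × 2.8 h = 9,800 Wh = 9.8 kWh
desktop computer: 356 W × 9.4 h = 3,346 Wh = 3.346 kWh
Total energy = 22.36 + 9.8 + 3.346 = 35.51 kWh
Cost = 35.51 kWh × €0.200 = €7.10

€7.10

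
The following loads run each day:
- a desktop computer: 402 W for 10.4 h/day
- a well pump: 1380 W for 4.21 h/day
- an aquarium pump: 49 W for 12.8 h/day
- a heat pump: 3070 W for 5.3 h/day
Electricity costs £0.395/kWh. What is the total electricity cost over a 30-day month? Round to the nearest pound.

£319

desktop computer: 402 W × 10.4 h × 30 d = 125,424 Wh = 125.4 kWh
well pump: 1380 W × 4.21 h × 30 d = 174,294 Wh = 174.3 kWh
aquarium pump: 49 W × 12.8 h × 30 d = 18,816 Wh = 18.82 kWh
heat pump: 3070 W × 5.3 h × 30 d = 488,130 Wh = 488.1 kWh
Total energy = 125.4 + 174.3 + 18.82 + 488.1 = 806.7 kWh
Cost = 806.7 kWh × £0.395 = £318.63 ≈ £319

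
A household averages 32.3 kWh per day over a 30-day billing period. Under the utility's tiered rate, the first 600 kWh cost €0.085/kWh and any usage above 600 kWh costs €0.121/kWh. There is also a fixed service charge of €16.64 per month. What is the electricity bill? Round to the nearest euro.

Usage = 32.3 kWh/day × 30 days = 969 kWh
First 600 kWh × €0.085 = €51.00
Remaining 369 kWh × €0.121 = €44.65
Energy charge = €95.65; + service €16.64 = €112.29 ≈ €112

€112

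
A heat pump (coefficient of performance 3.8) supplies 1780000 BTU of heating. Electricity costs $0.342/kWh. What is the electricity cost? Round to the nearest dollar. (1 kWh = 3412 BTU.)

$47

Heat delivered = 1,780,000 BTU / 3412 = 521.7 kWh
Electrical input = 521.7 kWh / 3.8 = 137.3 kWh
Cost = 137.3 × $0.342/kWh = $46.95 ≈ $47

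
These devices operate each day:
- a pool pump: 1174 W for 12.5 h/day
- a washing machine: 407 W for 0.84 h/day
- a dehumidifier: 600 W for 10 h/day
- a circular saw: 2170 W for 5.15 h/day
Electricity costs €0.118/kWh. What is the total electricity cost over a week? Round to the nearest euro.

€27

pool pump: 1174 W × 12.5 h × 7 d = 102,725 Wh = 102.7 kWh
washing machine: 407 W × 0.84 h × 7 d = 2,393 Wh = 2.393 kWh
dehumidifier: 600 W × 10 h × 7 d = 42,000 Wh = 42 kWh
circular saw: 2170 W × 5.15 h × 7 d = 78,228 Wh = 78.23 kWh
Total energy = 102.7 + 2.393 + 42 + 78.23 = 225.3 kWh
Cost = 225.3 kWh × €0.118 = €26.59 ≈ €27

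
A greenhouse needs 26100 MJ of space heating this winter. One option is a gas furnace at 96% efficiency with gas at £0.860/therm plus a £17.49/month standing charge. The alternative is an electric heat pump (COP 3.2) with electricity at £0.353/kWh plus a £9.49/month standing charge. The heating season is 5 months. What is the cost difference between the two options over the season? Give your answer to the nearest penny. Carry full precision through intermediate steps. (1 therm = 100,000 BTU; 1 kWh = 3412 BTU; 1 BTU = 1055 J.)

£538.22

Heat load = 26100 MJ = 26,100,000,000 J / 1055 = 24,739,336 BTU
Gas: input = 24,739,336 / 0.96 = 25,770,142 BTU = 257.7 therm → 257.7 × £0.860 = £221.62; + 5 × £17.49 standing = £309.07
Heat pump: 24,739,336 BTU / 3412 = 7,251 kWh heat; / 3.2 = 2,266 kWh in → × £0.353 = £799.84; + 5 × £9.49 standing = £847.29
Difference = |£309.07 − £847.29| = £538.22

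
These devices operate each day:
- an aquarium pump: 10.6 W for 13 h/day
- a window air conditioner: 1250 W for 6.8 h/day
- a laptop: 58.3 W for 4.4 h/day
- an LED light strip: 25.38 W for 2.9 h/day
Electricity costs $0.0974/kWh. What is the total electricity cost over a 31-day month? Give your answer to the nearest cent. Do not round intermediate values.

$27.08

aquarium pump: 10.6 W × 13 h × 31 d = 4,272 Wh = 4.272 kWh
window air conditioner: 1250 W × 6.8 h × 31 d = 263,500 Wh = 263.5 kWh
laptop: 58.3 W × 4.4 h × 31 d = 7,952 Wh = 7.952 kWh
LED light strip: 25.38 W × 2.9 h × 31 d = 2,282 Wh = 2.282 kWh
Total energy = 4.272 + 263.5 + 7.952 + 2.282 = 278 kWh
Cost = 278 kWh × $0.0974 = $27.08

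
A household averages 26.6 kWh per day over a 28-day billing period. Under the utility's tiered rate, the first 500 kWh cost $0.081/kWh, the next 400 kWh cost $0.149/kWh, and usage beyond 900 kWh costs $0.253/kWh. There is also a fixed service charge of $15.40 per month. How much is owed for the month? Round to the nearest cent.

Usage = 26.6 kWh/day × 28 days = 744.8 kWh
First 500 kWh × $0.081 = $40.50
Next 244.8 kWh × $0.149 = $36.48
Remaining tier: 0 kWh (not reached)
Energy charge = $76.98; + service $15.40 = $92.38

$92.38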